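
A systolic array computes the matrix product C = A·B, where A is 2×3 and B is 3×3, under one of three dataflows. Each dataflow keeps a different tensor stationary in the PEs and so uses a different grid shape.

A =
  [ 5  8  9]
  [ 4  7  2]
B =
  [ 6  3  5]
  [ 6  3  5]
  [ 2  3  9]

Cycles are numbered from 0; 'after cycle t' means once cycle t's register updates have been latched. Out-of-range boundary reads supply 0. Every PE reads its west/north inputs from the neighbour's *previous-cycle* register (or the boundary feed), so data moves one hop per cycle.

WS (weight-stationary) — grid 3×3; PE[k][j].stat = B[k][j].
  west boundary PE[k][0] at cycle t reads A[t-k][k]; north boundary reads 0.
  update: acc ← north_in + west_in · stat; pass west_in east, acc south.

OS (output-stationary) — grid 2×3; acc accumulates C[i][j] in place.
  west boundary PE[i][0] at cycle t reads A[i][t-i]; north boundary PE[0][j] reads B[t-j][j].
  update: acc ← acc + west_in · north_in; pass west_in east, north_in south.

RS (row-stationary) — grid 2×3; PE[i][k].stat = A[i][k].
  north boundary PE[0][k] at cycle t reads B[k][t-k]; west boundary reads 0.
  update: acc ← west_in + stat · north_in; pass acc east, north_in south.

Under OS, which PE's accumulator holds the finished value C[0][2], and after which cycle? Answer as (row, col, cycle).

Under OS, C[0][2] lands at PE[0][2]:
  0: (0,2).acc=0  regs=<0,0>
  1: (0,2).acc=0  regs=<0,0>
  2: (0,2).acc=25  regs=<5,5>
  3: (0,2).acc=65  regs=<8,5>
  4: (0,2).acc=146  regs=<9,9>

(row, col, cycle) = (0, 2, 4)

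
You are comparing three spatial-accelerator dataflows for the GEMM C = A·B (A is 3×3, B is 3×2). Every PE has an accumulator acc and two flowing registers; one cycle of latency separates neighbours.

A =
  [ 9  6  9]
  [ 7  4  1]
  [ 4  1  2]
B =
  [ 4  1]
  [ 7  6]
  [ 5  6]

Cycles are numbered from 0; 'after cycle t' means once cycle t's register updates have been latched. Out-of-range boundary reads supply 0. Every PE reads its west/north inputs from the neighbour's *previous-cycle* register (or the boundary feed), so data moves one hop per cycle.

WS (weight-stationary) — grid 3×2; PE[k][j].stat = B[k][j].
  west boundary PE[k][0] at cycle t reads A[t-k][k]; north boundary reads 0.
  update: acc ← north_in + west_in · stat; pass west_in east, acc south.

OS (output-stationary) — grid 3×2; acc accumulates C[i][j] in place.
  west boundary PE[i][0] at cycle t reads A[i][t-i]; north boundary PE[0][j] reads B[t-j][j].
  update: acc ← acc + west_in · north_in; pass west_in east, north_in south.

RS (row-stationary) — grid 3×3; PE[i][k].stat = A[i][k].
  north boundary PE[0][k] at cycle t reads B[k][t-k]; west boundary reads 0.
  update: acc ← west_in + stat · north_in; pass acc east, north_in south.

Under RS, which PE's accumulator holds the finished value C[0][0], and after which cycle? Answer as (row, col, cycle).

(row, col, cycle) = (0, 2, 2)

RS: C[0][0] accumulates in PE[0][2]:
  @0  [0,2]  acc 0  |  →0  ↓0
  @1  [0,2]  acc 0  |  →0  ↓0
  @2  [0,2]  acc 123  |  →123  ↓5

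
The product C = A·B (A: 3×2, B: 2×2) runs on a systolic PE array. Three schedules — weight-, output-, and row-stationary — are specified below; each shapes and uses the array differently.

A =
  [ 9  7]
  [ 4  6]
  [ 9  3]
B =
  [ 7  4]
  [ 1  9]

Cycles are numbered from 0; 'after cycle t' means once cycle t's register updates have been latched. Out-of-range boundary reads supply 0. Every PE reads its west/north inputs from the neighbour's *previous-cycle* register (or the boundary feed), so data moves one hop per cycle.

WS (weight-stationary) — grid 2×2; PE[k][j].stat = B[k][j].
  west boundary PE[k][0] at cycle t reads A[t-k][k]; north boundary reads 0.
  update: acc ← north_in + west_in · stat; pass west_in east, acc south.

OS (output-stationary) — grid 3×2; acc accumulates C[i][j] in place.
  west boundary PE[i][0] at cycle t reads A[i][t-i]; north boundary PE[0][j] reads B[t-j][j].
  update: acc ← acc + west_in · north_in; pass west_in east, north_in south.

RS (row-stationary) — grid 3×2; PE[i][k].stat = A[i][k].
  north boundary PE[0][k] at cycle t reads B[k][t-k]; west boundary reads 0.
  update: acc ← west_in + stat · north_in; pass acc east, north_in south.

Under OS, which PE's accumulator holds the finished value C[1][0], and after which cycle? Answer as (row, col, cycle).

OS — PE[1][0] is where C[1][0] collects:
  0: (1,0).acc=0  regs=<0,0>
  1: (1,0).acc=28  regs=<4,7>
  2: (1,0).acc=34  regs=<6,1>

(row, col, cycle) = (1, 0, 2)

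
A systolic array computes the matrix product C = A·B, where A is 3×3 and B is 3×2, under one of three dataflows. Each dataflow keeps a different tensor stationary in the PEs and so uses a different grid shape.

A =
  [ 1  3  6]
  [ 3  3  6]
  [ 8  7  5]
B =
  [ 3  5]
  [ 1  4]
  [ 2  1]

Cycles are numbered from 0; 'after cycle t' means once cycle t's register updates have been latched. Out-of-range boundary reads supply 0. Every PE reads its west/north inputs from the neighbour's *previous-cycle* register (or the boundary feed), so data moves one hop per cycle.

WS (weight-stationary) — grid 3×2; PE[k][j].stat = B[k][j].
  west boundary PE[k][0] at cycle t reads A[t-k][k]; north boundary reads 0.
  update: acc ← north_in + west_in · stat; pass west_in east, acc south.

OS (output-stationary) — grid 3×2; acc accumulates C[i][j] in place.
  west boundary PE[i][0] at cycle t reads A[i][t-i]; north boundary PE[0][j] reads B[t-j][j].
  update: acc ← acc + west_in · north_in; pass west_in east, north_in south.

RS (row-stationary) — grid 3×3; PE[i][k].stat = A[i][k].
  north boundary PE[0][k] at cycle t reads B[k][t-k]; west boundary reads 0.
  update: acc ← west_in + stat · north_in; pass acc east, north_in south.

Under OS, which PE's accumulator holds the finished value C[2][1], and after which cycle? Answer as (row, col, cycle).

(row, col, cycle) = (2, 1, 5)

Under OS, C[2][1] lands at PE[2][1]:
  after 0 — PE[2][1] acc=0, pass-E 0, pass-S 0
  after 1 — PE[2][1] acc=0, pass-E 0, pass-S 0
  after 2 — PE[2][1] acc=0, pass-E 0, pass-S 0
  after 3 — PE[2][1] acc=40, pass-E 8, pass-S 5
  after 4 — PE[2][1] acc=68, pass-E 7, pass-S 4
  after 5 — PE[2][1] acc=73, pass-E 5, pass-S 1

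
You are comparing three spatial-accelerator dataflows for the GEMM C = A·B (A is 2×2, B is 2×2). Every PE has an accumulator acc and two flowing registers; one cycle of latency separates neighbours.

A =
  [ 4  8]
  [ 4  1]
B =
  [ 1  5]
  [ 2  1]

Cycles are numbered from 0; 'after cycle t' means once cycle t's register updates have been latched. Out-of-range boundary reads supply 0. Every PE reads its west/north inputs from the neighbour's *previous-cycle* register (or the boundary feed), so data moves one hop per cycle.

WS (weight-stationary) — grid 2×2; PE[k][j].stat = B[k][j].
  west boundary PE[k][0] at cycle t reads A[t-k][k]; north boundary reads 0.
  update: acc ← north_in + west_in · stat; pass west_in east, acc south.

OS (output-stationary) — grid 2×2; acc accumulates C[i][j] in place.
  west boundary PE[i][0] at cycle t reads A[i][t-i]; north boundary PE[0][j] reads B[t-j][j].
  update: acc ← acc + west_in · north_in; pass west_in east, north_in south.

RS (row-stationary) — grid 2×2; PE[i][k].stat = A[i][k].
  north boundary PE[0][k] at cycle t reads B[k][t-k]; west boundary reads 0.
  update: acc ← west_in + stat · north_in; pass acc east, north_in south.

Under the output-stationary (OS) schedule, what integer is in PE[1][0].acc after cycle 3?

OS (2×2). Following PE[1][0] plus its west/north inputs:
  t=0 PE[0][0]: acc=4 h=4 v=1
  t=0 PE[1][0]: acc=0 h=0 v=0
  t=1 PE[0][0]: acc=20 h=8 v=2
  t=1 PE[1][0]: acc=4 h=4 v=1
  t=2 PE[0][0]: acc=20 h=0 v=0
  t=2 PE[1][0]: acc=6 h=1 v=2
  t=3 PE[0][0]: acc=20 h=0 v=0
  t=3 PE[1][0]: acc=6 h=0 v=0

PE[1][0].acc = 6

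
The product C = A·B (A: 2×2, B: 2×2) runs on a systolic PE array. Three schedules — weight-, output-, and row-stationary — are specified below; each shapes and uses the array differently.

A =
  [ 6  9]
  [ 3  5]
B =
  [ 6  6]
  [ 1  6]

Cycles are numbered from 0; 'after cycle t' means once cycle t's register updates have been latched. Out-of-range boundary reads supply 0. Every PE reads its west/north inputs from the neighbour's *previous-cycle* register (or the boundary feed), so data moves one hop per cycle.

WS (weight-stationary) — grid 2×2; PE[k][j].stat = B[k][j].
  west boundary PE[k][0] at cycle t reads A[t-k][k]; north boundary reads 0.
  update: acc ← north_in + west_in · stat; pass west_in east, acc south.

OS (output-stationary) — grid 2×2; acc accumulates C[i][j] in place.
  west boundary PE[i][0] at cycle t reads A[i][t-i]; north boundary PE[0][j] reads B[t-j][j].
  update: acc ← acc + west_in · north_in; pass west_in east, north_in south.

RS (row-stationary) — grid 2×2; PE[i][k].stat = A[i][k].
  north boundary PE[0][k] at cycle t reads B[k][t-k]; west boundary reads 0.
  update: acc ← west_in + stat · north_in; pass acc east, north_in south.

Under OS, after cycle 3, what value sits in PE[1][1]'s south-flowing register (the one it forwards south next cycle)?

Tracing OS — 2×2 array, target PE[1][1]:
  [0] (0,1) acc=0 (h:0 v:0)
  [0] (1,0) acc=0 (h:0 v:0)
  [0] (1,1) acc=0 (h:0 v:0)
  [1] (0,1) acc=36 (h:6 v:6)
  [1] (1,0) acc=18 (h:3 v:6)
  [1] (1,1) acc=0 (h:0 v:0)
  [2] (0,1) acc=90 (h:9 v:6)
  [2] (1,0) acc=23 (h:5 v:1)
  [2] (1,1) acc=18 (h:3 v:6)
  [3] (0,1) acc=90 (h:0 v:0)
  [3] (1,0) acc=23 (h:0 v:0)
  [3] (1,1) acc=48 (h:5 v:6)

register = 6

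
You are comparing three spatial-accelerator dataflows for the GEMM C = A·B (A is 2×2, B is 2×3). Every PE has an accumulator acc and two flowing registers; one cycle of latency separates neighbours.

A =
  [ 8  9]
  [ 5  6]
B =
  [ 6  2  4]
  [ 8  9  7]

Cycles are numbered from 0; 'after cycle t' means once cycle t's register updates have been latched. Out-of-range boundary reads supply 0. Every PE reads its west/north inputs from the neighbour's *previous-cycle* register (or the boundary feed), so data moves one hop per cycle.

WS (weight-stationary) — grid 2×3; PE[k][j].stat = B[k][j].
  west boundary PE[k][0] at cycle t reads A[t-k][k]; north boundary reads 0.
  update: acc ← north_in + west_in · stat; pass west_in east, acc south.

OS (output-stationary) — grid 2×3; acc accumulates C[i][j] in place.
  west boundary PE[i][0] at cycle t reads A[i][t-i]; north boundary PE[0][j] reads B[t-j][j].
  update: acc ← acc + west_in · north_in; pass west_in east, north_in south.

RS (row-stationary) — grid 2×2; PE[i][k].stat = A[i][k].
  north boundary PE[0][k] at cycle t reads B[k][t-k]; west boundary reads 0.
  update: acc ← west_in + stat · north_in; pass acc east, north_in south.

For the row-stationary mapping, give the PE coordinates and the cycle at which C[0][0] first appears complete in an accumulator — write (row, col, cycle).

RS: C[0][0] accumulates in PE[0][1]:
  step 0 · PE0,1: acc=0; fwd→0 fwd↓0
  step 1 · PE0,1: acc=120; fwd→120 fwd↓8

(row, col, cycle) = (0, 1, 1)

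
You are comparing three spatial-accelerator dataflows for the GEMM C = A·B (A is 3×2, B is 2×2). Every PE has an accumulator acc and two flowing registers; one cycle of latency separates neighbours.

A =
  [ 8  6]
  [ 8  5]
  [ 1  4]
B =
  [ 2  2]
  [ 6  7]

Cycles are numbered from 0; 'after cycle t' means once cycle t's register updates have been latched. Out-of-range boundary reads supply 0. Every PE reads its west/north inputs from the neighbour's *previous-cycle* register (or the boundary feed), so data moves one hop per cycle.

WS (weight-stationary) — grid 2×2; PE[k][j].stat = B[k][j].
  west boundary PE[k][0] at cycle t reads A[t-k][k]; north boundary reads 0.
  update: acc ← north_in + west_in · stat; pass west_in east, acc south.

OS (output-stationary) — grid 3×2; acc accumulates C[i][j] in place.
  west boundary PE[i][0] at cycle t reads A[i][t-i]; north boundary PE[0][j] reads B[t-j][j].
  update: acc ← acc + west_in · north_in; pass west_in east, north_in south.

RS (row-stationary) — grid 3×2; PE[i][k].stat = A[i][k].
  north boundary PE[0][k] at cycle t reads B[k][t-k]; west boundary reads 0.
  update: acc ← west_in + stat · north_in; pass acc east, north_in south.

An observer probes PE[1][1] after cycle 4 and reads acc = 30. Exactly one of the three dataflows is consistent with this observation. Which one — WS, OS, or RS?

dataflow = WS

— WS: 2×2; PE[1][1] trace:
  0: (1,1).acc=0  regs=<0,0>
  1: (1,1).acc=0  regs=<0,0>
  2: (1,1).acc=58  regs=<6,58>
  3: (1,1).acc=51  regs=<5,51>
  4: (1,1).acc=30  regs=<4,30>
— OS: 3×2; PE[1][1] trace:
  0: (1,1).acc=0  regs=<0,0>
  1: (1,1).acc=0  regs=<0,0>
  2: (1,1).acc=16  regs=<8,2>
  3: (1,1).acc=51  regs=<5,7>
  4: (1,1).acc=51  regs=<0,0>
— RS: 3×2; PE[1][1] trace:
  0: (1,1).acc=0  regs=<0,0>
  1: (1,1).acc=0  regs=<0,0>
  2: (1,1).acc=46  regs=<46,6>
  3: (1,1).acc=51  regs=<51,7>
  4: (1,1).acc=0  regs=<0,0>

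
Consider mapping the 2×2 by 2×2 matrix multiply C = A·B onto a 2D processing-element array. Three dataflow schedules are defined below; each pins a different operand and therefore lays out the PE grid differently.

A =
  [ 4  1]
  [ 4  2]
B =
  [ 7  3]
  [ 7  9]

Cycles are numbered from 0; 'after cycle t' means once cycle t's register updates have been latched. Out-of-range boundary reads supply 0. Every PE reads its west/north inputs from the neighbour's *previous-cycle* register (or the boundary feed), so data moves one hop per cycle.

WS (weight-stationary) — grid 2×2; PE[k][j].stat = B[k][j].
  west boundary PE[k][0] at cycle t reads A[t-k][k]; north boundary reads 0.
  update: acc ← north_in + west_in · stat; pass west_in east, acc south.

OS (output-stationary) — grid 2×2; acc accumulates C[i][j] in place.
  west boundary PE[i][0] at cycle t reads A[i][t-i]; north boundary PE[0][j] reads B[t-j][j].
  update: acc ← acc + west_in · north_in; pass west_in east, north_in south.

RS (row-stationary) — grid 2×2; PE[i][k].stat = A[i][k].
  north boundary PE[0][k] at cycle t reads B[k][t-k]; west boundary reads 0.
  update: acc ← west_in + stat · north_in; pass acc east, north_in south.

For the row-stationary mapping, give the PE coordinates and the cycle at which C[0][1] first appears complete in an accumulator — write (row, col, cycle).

RS — PE[0][1] is where C[0][1] collects:
  after 0 — PE[0][1] acc=0, pass-E 0, pass-S 0
  after 1 — PE[0][1] acc=35, pass-E 35, pass-S 7
  after 2 — PE[0][1] acc=21, pass-E 21, pass-S 9

(row, col, cycle) = (0, 1, 2)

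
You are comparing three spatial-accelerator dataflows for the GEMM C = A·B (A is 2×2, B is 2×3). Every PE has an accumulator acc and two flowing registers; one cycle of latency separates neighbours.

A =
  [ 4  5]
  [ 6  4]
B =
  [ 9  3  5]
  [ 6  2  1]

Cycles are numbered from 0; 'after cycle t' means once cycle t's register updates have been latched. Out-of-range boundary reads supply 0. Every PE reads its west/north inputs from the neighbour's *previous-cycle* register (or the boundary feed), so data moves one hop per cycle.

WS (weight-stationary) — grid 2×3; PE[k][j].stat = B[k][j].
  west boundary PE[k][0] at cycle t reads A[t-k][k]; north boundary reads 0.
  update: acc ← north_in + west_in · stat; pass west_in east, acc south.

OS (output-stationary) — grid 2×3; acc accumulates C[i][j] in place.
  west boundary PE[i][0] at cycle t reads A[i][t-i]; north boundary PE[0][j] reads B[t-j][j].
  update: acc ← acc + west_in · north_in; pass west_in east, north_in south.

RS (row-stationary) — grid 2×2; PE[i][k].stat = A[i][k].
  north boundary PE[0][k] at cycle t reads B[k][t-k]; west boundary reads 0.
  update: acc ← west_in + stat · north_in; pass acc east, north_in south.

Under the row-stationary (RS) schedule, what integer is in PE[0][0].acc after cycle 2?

RS 2×2: PE[0][0] cycle-by-cycle (with neighbour feeds):
  0: (0,0).acc=36  regs=<36,9>
  1: (0,0).acc=12  regs=<12,3>
  2: (0,0).acc=20  regs=<20,5>

PE[0][0].acc = 20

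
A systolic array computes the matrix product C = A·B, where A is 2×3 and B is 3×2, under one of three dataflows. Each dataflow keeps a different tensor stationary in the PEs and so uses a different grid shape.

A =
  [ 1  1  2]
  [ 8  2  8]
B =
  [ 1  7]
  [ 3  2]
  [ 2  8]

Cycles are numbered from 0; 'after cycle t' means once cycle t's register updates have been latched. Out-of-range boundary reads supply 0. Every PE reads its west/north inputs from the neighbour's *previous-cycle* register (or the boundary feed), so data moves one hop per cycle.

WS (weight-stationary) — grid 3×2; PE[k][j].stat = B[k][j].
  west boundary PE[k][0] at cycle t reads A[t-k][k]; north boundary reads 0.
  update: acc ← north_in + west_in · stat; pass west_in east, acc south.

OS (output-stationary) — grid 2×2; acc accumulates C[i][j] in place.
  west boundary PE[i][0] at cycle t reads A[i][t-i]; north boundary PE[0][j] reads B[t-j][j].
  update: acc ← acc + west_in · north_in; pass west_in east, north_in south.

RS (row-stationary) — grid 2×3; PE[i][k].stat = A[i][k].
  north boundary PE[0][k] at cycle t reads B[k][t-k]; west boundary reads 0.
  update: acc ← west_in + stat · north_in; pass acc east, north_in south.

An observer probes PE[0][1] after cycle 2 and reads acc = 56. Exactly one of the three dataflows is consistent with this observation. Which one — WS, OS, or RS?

WS [3×2] PE[0][1] across cycles:
  t=0 PE[0][1]: acc=0 h=0 v=0
  t=1 PE[0][1]: acc=7 h=1 v=7
  t=2 PE[0][1]: acc=56 h=8 v=56
OS [2×2] PE[0][1] across cycles:
  t=0 PE[0][1]: acc=0 h=0 v=0
  t=1 PE[0][1]: acc=7 h=1 v=7
  t=2 PE[0][1]: acc=9 h=1 v=2
RS [2×3] PE[0][1] across cycles:
  t=0 PE[0][1]: acc=0 h=0 v=0
  t=1 PE[0][1]: acc=4 h=4 v=3
  t=2 PE[0][1]: acc=9 h=9 v=2

dataflow = WS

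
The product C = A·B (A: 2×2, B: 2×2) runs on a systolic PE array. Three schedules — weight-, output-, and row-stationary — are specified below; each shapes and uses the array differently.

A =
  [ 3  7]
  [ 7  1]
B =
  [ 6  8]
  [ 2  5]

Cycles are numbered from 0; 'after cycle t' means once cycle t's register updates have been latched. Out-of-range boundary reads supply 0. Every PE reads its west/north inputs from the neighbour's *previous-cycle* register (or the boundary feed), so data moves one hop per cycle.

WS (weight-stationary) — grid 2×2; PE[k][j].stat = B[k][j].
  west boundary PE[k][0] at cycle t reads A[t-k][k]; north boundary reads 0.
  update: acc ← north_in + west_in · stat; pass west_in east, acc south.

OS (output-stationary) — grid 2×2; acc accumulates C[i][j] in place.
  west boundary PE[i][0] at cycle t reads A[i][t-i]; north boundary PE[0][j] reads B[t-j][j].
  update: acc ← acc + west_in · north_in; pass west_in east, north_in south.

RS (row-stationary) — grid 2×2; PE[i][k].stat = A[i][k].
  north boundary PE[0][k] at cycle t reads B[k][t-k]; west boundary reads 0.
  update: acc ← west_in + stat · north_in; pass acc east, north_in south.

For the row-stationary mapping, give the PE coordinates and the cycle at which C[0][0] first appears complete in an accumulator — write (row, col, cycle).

RS — PE[0][1] is where C[0][0] collects:
  c0 r0c1: 0 / 0 / 0
  c1 r0c1: 32 / 32 / 2

(row, col, cycle) = (0, 1, 1)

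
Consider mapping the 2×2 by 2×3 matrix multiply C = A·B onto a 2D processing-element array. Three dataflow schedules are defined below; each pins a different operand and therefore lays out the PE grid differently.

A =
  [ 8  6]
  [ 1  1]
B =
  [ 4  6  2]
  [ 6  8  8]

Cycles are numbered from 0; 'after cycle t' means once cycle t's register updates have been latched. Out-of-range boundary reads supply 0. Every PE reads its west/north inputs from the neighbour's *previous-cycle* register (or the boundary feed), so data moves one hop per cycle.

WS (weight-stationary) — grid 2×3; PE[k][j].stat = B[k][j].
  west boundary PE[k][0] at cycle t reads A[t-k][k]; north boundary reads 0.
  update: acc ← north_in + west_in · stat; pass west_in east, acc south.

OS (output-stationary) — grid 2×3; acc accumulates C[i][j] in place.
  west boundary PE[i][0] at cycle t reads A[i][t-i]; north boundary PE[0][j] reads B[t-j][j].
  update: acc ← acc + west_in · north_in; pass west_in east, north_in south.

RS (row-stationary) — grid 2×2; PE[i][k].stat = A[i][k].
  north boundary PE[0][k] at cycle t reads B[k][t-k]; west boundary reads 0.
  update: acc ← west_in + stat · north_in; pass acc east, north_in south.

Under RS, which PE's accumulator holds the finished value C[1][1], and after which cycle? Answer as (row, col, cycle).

(row, col, cycle) = (1, 1, 3)

Under RS, C[1][1] lands at PE[1][1]:
  [0] (1,1) acc=0 (h:0 v:0)
  [1] (1,1) acc=0 (h:0 v:0)
  [2] (1,1) acc=10 (h:10 v:6)
  [3] (1,1) acc=14 (h:14 v:8)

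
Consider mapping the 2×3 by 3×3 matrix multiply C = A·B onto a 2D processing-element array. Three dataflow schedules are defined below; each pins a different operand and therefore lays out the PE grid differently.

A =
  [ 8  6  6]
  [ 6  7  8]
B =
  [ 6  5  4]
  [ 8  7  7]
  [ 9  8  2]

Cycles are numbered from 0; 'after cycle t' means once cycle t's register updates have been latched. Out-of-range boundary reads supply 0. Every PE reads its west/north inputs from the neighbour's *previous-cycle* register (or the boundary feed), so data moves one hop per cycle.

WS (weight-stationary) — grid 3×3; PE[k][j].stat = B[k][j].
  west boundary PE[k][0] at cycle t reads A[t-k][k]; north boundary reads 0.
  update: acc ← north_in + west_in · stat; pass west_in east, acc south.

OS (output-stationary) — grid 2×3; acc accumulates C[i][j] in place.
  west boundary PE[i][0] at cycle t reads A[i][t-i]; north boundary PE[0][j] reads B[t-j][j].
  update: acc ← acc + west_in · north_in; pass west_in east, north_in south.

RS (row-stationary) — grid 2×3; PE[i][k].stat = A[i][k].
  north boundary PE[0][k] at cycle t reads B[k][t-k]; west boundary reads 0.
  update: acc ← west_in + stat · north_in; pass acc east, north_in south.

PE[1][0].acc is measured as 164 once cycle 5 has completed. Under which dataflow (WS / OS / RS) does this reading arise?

WS (3×3 grid), PE[1][0]:
  @0  [1,0]  acc 0  |  →0  ↓0
  @1  [1,0]  acc 96  |  →6  ↓96
  @2  [1,0]  acc 92  |  →7  ↓92
  @3  [1,0]  acc 0  |  →0  ↓0
  @4  [1,0]  acc 0  |  →0  ↓0
  @5  [1,0]  acc 0  |  →0  ↓0
OS (2×3 grid), PE[1][0]:
  @0  [1,0]  acc 0  |  →0  ↓0
  @1  [1,0]  acc 36  |  →6  ↓6
  @2  [1,0]  acc 92  |  →7  ↓8
  @3  [1,0]  acc 164  |  →8  ↓9
  @4  [1,0]  acc 164  |  →0  ↓0
  @5  [1,0]  acc 164  |  →0  ↓0
RS (2×3 grid), PE[1][0]:
  @0  [1,0]  acc 0  |  →0  ↓0
  @1  [1,0]  acc 36  |  →36  ↓6
  @2  [1,0]  acc 30  |  →30  ↓5
  @3  [1,0]  acc 24  |  →24  ↓4
  @4  [1,0]  acc 0  |  →0  ↓0
  @5  [1,0]  acc 0  |  →0  ↓0

dataflow = OS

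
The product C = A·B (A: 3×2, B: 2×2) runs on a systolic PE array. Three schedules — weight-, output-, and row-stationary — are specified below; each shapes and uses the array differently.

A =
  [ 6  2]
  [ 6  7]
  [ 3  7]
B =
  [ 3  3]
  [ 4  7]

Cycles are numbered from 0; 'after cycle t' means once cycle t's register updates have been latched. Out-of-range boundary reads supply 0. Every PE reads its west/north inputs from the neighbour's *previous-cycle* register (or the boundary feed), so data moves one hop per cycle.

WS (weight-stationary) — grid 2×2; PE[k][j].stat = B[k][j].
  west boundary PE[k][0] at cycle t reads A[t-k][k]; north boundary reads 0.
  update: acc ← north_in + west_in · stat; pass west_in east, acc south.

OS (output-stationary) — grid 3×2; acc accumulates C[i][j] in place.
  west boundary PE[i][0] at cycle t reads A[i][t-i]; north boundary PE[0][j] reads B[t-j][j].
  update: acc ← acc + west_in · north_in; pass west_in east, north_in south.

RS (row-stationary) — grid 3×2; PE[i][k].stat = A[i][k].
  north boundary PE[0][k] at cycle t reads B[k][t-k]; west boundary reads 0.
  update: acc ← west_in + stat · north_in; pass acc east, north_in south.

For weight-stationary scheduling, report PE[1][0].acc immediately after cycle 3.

WS (2×2). Following PE[1][0] plus its west/north inputs:
  after 0 — PE[0][0] acc=18, pass-E 6, pass-S 18
  after 0 — PE[1][0] acc=0, pass-E 0, pass-S 0
  after 1 — PE[0][0] acc=18, pass-E 6, pass-S 18
  after 1 — PE[1][0] acc=26, pass-E 2, pass-S 26
  after 2 — PE[0][0] acc=9, pass-E 3, pass-S 9
  after 2 — PE[1][0] acc=46, pass-E 7, pass-S 46
  after 3 — PE[0][0] acc=0, pass-E 0, pass-S 0
  after 3 — PE[1][0] acc=37, pass-E 7, pass-S 37

PE[1][0].acc = 37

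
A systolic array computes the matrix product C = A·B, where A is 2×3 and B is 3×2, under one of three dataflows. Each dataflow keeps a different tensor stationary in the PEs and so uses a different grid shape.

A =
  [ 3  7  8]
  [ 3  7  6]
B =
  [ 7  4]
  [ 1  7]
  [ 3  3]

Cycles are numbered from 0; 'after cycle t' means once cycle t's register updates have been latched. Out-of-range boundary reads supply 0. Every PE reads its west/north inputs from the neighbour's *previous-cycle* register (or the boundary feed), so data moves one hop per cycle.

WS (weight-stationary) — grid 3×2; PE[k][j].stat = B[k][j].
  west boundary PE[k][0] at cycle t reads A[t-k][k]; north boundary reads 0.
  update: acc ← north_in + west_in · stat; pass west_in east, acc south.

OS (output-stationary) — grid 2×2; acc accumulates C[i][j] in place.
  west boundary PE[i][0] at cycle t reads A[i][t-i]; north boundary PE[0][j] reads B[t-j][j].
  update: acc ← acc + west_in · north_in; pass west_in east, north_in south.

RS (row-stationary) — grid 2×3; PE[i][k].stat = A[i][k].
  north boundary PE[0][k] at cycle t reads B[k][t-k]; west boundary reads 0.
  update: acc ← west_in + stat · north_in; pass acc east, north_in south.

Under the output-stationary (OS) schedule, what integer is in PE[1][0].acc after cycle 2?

PE[1][0].acc = 28

OS on a 2×2 grid — tracing PE[1][0] and its feeders:
  @0  [0,0]  acc 21  |  →3  ↓7
  @0  [1,0]  acc 0  |  →0  ↓0
  @1  [0,0]  acc 28  |  →7  ↓1
  @1  [1,0]  acc 21  |  →3  ↓7
  @2  [0,0]  acc 52  |  →8  ↓3
  @2  [1,0]  acc 28  |  →7  ↓1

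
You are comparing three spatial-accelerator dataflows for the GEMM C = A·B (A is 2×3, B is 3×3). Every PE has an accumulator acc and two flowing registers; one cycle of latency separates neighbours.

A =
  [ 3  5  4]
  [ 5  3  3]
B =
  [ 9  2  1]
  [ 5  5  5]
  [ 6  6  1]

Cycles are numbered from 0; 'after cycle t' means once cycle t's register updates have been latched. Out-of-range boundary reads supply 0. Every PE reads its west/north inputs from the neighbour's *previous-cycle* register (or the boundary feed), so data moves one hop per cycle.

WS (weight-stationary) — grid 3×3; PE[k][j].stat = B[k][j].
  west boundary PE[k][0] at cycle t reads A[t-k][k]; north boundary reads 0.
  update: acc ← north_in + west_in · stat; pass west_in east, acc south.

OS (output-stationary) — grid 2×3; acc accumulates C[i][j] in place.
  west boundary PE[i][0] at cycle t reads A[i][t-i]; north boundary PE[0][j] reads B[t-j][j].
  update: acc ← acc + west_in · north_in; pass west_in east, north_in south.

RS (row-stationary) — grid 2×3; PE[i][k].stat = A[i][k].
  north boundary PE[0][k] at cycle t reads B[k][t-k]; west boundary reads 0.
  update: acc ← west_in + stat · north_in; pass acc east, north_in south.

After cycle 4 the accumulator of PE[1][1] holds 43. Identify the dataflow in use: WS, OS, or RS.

WS [3×3] PE[1][1] across cycles:
  @0  [1,1]  acc 0  |  →0  ↓0
  @1  [1,1]  acc 0  |  →0  ↓0
  @2  [1,1]  acc 31  |  →5  ↓31
  @3  [1,1]  acc 25  |  →3  ↓25
  @4  [1,1]  acc 0  |  →0  ↓0
OS [2×3] PE[1][1] across cycles:
  @0  [1,1]  acc 0  |  →0  ↓0
  @1  [1,1]  acc 0  |  →0  ↓0
  @2  [1,1]  acc 10  |  →5  ↓2
  @3  [1,1]  acc 25  |  →3  ↓5
  @4  [1,1]  acc 43  |  →3  ↓6
RS [2×3] PE[1][1] across cycles:
  @0  [1,1]  acc 0  |  →0  ↓0
  @1  [1,1]  acc 0  |  →0  ↓0
  @2  [1,1]  acc 60  |  →60  ↓5
  @3  [1,1]  acc 25  |  →25  ↓5
  @4  [1,1]  acc 20  |  →20  ↓5

dataflow = OS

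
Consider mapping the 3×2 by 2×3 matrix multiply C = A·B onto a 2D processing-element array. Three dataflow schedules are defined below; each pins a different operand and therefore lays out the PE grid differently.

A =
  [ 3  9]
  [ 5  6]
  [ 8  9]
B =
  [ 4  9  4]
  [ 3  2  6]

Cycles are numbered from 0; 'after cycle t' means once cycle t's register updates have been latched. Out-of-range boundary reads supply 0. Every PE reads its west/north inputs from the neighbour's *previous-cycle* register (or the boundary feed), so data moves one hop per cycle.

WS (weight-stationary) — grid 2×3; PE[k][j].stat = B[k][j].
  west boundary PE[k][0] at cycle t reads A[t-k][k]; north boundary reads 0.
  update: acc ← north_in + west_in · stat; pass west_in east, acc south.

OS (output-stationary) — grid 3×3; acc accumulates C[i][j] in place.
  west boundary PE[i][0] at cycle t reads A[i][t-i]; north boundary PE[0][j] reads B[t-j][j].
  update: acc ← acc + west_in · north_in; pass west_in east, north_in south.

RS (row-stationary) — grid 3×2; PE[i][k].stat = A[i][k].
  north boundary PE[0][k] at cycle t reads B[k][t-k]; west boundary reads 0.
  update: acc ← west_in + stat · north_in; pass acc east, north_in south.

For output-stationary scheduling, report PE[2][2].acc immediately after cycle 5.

OS on a 3×3 grid — tracing PE[2][2] and its feeders:
  cycle 0: PE[1][2] → acc 0, east 0, south 0
  cycle 0: PE[2][1] → acc 0, east 0, south 0
  cycle 0: PE[2][2] → acc 0, east 0, south 0
  cycle 1: PE[1][2] → acc 0, east 0, south 0
  cycle 1: PE[2][1] → acc 0, east 0, south 0
  cycle 1: PE[2][2] → acc 0, east 0, south 0
  cycle 2: PE[1][2] → acc 0, east 0, south 0
  cycle 2: PE[2][1] → acc 0, east 0, south 0
  cycle 2: PE[2][2] → acc 0, east 0, south 0
  cycle 3: PE[1][2] → acc 20, east 5, south 4
  cycle 3: PE[2][1] → acc 72, east 8, south 9
  cycle 3: PE[2][2] → acc 0, east 0, south 0
  cycle 4: PE[1][2] → acc 56, east 6, south 6
  cycle 4: PE[2][1] → acc 90, east 9, south 2
  cycle 4: PE[2][2] → acc 32, east 8, south 4
  cycle 5: PE[1][2] → acc 56, east 0, south 0
  cycle 5: PE[2][1] → acc 90, east 0, south 0
  cycle 5: PE[2][2] → acc 86, east 9, south 6

PE[2][2].acc = 86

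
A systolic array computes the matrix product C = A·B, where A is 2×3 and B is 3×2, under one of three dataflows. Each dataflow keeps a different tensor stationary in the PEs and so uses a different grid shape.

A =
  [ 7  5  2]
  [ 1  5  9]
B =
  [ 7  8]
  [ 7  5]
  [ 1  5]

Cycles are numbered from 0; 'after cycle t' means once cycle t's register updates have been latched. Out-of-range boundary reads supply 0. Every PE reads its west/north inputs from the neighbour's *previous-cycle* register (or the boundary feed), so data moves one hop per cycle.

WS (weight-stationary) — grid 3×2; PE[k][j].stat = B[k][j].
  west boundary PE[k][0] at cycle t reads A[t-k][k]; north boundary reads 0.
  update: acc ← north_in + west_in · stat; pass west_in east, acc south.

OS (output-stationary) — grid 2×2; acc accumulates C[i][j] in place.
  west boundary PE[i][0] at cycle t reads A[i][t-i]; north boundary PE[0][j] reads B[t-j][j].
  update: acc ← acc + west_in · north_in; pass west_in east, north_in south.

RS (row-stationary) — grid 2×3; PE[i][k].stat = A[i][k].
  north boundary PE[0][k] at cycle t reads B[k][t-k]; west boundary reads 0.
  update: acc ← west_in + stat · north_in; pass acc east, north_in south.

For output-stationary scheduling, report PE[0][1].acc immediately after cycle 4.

PE[0][1].acc = 91

Tracing OS — 2×2 array, target PE[0][1]:
  t=0 PE[0][0]: acc=49 h=7 v=7
  t=0 PE[0][1]: acc=0 h=0 v=0
  t=1 PE[0][0]: acc=84 h=5 v=7
  t=1 PE[0][1]: acc=56 h=7 v=8
  t=2 PE[0][0]: acc=86 h=2 v=1
  t=2 PE[0][1]: acc=81 h=5 v=5
  t=3 PE[0][0]: acc=86 h=0 v=0
  t=3 PE[0][1]: acc=91 h=2 v=5
  t=4 PE[0][0]: acc=86 h=0 v=0
  t=4 PE[0][1]: acc=91 h=0 v=0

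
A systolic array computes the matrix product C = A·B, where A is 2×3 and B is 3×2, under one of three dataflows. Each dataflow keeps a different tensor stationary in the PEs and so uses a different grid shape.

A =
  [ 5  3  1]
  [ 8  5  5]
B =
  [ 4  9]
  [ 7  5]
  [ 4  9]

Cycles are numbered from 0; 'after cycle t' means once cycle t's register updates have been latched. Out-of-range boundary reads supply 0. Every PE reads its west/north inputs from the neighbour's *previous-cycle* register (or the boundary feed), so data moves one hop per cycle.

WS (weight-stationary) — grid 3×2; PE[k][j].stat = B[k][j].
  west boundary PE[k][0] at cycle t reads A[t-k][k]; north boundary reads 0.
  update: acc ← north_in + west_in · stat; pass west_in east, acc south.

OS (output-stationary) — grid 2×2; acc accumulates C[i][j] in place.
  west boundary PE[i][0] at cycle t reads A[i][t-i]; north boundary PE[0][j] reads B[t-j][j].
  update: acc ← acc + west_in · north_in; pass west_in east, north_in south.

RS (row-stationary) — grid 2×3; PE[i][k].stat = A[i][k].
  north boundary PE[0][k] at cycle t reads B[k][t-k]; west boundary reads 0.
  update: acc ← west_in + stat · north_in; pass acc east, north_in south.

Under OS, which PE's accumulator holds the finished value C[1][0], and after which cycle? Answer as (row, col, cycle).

(row, col, cycle) = (1, 0, 3)

OS — PE[1][0] is where C[1][0] collects:
  [0] (1,0) acc=0 (h:0 v:0)
  [1] (1,0) acc=32 (h:8 v:4)
  [2] (1,0) acc=67 (h:5 v:7)
  [3] (1,0) acc=87 (h:5 v:4)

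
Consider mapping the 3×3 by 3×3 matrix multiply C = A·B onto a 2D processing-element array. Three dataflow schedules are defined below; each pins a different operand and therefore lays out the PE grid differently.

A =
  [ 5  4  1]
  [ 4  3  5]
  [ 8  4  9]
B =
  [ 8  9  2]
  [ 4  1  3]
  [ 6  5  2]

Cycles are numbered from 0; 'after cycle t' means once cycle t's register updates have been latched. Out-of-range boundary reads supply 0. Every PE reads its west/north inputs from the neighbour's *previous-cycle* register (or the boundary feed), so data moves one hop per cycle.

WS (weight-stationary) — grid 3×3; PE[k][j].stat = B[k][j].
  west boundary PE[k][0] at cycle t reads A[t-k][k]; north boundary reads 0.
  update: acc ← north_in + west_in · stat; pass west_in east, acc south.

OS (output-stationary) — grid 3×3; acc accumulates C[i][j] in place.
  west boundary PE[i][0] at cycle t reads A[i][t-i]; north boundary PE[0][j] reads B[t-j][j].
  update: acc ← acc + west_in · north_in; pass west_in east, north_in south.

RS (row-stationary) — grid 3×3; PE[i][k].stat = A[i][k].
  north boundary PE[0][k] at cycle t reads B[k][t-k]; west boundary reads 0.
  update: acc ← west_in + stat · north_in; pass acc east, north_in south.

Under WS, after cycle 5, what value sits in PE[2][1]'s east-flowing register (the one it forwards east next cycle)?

register = 9

WS on a 3×3 grid — tracing PE[2][1] and its feeders:
  0: (1,1).acc=0  regs=<0,0>
  0: (2,0).acc=0  regs=<0,0>
  0: (2,1).acc=0  regs=<0,0>
  1: (1,1).acc=0  regs=<0,0>
  1: (2,0).acc=0  regs=<0,0>
  1: (2,1).acc=0  regs=<0,0>
  2: (1,1).acc=49  regs=<4,49>
  2: (2,0).acc=62  regs=<1,62>
  2: (2,1).acc=0  regs=<0,0>
  3: (1,1).acc=39  regs=<3,39>
  3: (2,0).acc=74  regs=<5,74>
  3: (2,1).acc=54  regs=<1,54>
  4: (1,1).acc=76  regs=<4,76>
  4: (2,0).acc=134  regs=<9,134>
  4: (2,1).acc=64  regs=<5,64>
  5: (1,1).acc=0  regs=<0,0>
  5: (2,0).acc=0  regs=<0,0>
  5: (2,1).acc=121  regs=<9,121>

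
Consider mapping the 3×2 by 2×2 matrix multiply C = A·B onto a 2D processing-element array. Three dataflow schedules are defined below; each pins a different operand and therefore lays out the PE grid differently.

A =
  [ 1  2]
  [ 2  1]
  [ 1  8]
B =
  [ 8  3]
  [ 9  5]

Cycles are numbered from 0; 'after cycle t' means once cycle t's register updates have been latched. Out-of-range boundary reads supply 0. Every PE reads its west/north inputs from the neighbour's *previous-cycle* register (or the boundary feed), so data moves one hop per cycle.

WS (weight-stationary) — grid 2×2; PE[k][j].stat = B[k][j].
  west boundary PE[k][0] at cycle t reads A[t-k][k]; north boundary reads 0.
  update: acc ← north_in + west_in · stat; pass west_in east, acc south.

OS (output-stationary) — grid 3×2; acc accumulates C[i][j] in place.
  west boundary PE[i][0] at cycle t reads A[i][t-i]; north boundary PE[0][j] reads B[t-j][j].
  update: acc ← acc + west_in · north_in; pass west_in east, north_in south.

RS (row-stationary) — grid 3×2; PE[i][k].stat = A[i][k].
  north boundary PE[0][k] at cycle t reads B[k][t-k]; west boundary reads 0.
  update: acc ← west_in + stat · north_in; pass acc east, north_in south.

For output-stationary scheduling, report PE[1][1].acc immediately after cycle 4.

PE[1][1].acc = 11

OS 3×2: PE[1][1] cycle-by-cycle (with neighbour feeds):
  after 0 — PE[0][1] acc=0, pass-E 0, pass-S 0
  after 0 — PE[1][0] acc=0, pass-E 0, pass-S 0
  after 0 — PE[1][1] acc=0, pass-E 0, pass-S 0
  after 1 — PE[0][1] acc=3, pass-E 1, pass-S 3
  after 1 — PE[1][0] acc=16, pass-E 2, pass-S 8
  after 1 — PE[1][1] acc=0, pass-E 0, pass-S 0
  after 2 — PE[0][1] acc=13, pass-E 2, pass-S 5
  after 2 — PE[1][0] acc=25, pass-E 1, pass-S 9
  after 2 — PE[1][1] acc=6, pass-E 2, pass-S 3
  after 3 — PE[0][1] acc=13, pass-E 0, pass-S 0
  after 3 — PE[1][0] acc=25, pass-E 0, pass-S 0
  after 3 — PE[1][1] acc=11, pass-E 1, pass-S 5
  after 4 — PE[0][1] acc=13, pass-E 0, pass-S 0
  after 4 — PE[1][0] acc=25, pass-E 0, pass-S 0
  after 4 — PE[1][1] acc=11, pass-E 0, pass-S 0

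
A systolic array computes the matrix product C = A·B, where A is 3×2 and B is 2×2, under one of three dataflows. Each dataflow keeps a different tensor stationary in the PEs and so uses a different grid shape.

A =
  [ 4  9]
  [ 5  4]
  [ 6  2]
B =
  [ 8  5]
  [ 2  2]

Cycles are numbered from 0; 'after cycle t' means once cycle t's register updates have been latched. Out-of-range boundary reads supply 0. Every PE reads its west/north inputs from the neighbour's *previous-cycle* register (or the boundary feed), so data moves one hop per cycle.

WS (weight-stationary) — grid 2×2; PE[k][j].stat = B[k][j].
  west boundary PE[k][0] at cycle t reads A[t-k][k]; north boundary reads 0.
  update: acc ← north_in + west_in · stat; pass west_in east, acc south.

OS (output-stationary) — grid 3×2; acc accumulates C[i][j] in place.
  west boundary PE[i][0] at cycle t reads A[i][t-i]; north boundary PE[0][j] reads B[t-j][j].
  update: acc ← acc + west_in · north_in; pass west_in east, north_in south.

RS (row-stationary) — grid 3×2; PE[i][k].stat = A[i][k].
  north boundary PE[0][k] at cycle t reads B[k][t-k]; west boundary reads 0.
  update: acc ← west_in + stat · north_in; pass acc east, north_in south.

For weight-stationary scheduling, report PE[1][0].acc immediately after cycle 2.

Tracing WS — 2×2 array, target PE[1][0]:
  step 0 · PE0,0: acc=32; fwd→4 fwd↓32
  step 0 · PE1,0: acc=0; fwd→0 fwd↓0
  step 1 · PE0,0: acc=40; fwd→5 fwd↓40
  step 1 · PE1,0: acc=50; fwd→9 fwd↓50
  step 2 · PE0,0: acc=48; fwd→6 fwd↓48
  step 2 · PE1,0: acc=48; fwd→4 fwd↓48

PE[1][0].acc = 48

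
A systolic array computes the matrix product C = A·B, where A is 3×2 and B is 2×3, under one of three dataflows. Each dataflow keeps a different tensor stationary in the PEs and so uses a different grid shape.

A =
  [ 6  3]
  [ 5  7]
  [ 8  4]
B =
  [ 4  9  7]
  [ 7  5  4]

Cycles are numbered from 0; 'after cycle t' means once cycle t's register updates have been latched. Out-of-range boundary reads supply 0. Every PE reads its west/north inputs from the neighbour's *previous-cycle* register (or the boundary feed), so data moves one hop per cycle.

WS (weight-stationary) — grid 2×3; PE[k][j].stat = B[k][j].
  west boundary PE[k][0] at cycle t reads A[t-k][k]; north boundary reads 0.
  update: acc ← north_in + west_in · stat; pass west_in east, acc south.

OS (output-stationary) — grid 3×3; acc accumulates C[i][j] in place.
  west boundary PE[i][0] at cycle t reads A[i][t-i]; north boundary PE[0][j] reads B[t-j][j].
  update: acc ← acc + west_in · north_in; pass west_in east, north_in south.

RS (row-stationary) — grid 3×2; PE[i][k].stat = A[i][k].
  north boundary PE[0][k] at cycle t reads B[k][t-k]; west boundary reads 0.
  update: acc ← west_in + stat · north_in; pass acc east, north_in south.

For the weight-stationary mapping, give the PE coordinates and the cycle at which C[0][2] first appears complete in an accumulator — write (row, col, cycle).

Under WS, C[0][2] lands at PE[1][2]:
  after 0 — PE[1][2] acc=0, pass-E 0, pass-S 0
  after 1 — PE[1][2] acc=0, pass-E 0, pass-S 0
  after 2 — PE[1][2] acc=0, pass-E 0, pass-S 0
  after 3 — PE[1][2] acc=54, pass-E 3, pass-S 54

(row, col, cycle) = (1, 2, 3)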